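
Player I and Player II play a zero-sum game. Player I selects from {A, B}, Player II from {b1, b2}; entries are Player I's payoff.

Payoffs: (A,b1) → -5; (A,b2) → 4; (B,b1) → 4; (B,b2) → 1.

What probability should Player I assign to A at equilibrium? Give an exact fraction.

Row minima: A → -5, B → 1; maximin = 1.
Column maxima: b1 → 4, b2 → 4; minimax = 4.
1 ≠ 4, so there is no saddle point; optimal play is mixed.
Let Player I play A with probability p. Expected payoff against b1: (-5)p + 4(1−p) = −9p + 4; against b2: 4p + 1(1−p) = 3p + 1.
Setting these equal: −9p + 4 = 3p + 1 ⇒ −12p = -3 ⇒ p = 1/4, and the value is (-9)·(1/4) + 4 = 7/4.
For Player II: with q = P(b1), equating A's and B's payoffs gives −9q + 4 = 3q + 1 ⇒ q = 1/4.

1/4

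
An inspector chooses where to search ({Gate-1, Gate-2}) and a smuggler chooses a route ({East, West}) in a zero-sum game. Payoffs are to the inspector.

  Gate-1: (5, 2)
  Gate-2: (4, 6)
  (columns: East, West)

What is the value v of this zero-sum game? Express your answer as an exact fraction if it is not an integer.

22/5

Row minima: Gate-1 → 2, Gate-2 → 4; maximin = 4.
Column maxima: East → 5, West → 6; minimax = 5.
4 ≠ 5, so there is no saddle point; optimal play is mixed.
Let the inspector play Gate-1 with probability p. Expected payoff against East: 5p + 4(1−p) = p + 4; against West: 2p + 6(1−p) = −4p + 6.
Setting these equal: p + 4 = −4p + 6 ⇒ 5p = 2 ⇒ p = 2/5, and the value is (1)·(2/5) + 4 = 22/5.
For the smuggler: with q = P(East), equating Gate-1's and Gate-2's payoffs gives 3q + 2 = −2q + 6 ⇒ q = 4/5.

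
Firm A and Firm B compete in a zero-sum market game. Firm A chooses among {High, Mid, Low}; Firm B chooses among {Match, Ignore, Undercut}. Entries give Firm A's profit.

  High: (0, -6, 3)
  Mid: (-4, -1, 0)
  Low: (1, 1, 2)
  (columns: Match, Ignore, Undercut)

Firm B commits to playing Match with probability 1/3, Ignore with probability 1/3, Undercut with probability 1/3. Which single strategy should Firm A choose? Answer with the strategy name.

Expected payoff of High: (1/3)·0 + (1/3)·(-6) + (1/3)·3 = -1.
Expected payoff of Mid: (1/3)·(-4) + (1/3)·(-1) + (1/3)·0 = -5/3.
Expected payoff of Low: (1/3)·1 + (1/3)·1 + (1/3)·2 = 4/3.
The largest is 4/3, so Firm A's best response is Low.

Low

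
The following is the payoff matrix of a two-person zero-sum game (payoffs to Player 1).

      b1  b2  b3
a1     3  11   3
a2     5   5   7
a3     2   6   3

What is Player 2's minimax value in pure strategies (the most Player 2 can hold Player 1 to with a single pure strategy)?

Column maxima: b1 → 5, b2 → 11, b3 → 7.
The smallest of these is 5.

5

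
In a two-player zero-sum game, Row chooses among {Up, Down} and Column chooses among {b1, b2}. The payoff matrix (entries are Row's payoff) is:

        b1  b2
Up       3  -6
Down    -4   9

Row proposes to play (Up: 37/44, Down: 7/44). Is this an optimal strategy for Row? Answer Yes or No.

No

Against b1 this mix gives (37/44)·3 + (7/44)·(-4) = 83/44.
Against b2 this mix gives (37/44)·(-6) + (7/44)·9 = -159/44.
Column will play b2, holding Row to -159/44. Shifting weight toward the row that does better against b2 would raise this floor (the equalizing mix achieves 3/22 against both b2 and b1), so the proposed strategy is not optimal.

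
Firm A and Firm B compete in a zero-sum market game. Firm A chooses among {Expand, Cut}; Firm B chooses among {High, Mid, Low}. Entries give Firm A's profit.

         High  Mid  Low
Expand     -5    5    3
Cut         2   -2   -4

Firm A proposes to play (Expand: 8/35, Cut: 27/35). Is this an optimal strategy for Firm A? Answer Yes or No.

Against High this mix gives (8/35)·(-5) + (27/35)·2 = 2/5.
Against Mid this mix gives (8/35)·5 + (27/35)·(-2) = -2/5.
Against Low this mix gives (8/35)·3 + (27/35)·(-4) = -12/5.
Firm B will play Low, holding Firm A to -12/5. Shifting weight toward the row that does better against Low would raise this floor (the equalizing mix achieves -1 against both Low and High), so the proposed strategy is not optimal.

No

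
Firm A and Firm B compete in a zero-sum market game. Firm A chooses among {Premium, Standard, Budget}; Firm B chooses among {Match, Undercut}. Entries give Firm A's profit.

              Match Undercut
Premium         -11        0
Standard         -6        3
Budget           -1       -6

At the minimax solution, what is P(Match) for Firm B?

Row minima: Premium → -11, Standard → -6, Budget → -6; maximin = -6.
Column maxima: Match → -1, Undercut → 3; minimax = -1.
-6 ≠ -1, so there is no saddle point; optimal play is mixed.
Premium is strictly dominated by Standard, so Firm A never plays it.
On the remaining 2×2 (Standard, Budget vs Match, Undercut):
Let Firm A play Standard with probability p. Expected payoff against Match: (-6)p + (-1)(1−p) = −5p − 1; against Undercut: 3p + (-6)(1−p) = 9p − 6.
Setting these equal: −5p − 1 = 9p − 6 ⇒ −14p = -5 ⇒ p = 5/14, and the value is (-5)·(5/14) − 1 = -39/14.
For Firm B: with q = P(Match), equating Standard's and Budget's payoffs gives −9q + 3 = 5q − 6 ⇒ q = 9/14.

9/14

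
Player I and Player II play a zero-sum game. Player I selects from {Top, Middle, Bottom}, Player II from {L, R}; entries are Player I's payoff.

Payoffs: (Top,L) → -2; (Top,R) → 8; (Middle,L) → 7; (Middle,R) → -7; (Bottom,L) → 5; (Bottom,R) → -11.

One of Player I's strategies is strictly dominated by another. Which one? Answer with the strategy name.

Middle gives a strictly higher payoff than Bottom against every column: 7 > 5, -7 > -11.
So Bottom is strictly dominated and Player I never plays it.

Bottom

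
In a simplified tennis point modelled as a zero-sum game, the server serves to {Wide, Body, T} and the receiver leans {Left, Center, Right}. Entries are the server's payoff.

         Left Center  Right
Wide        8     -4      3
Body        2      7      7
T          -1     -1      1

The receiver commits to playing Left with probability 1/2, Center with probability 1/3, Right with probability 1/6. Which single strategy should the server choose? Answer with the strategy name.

Body

Expected payoff of Wide: (1/2)·8 + (1/3)·(-4) + (1/6)·3 = 19/6.
Expected payoff of Body: (1/2)·2 + (1/3)·7 + (1/6)·7 = 9/2.
Expected payoff of T: (1/2)·(-1) + (1/3)·(-1) + (1/6)·1 = -2/3.
The largest is 9/2, so the server's best response is Body.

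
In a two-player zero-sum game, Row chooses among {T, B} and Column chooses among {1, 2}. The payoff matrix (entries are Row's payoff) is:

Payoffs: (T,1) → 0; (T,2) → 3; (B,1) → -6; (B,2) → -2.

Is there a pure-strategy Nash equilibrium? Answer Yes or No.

Row minima: T → 0, B → -6; maximin = 0.
Column maxima: 1 → 0, 2 → 3; minimax = 0.
maximin = minimax = 0, so a saddle point exists.

Yes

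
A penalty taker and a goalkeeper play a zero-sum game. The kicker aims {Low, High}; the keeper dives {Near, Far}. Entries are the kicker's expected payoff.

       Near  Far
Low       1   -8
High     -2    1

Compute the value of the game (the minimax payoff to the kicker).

-5/4

Row minima: Low → -8, High → -2; maximin = -2.
Column maxima: Near → 1, Far → 1; minimax = 1.
-2 ≠ 1, so there is no saddle point; optimal play is mixed.
Let the kicker play Low with probability p. Expected payoff against Near: 1p + (-2)(1−p) = 3p − 2; against Far: (-8)p + 1(1−p) = −9p + 1.
Setting these equal: 3p − 2 = −9p + 1 ⇒ 12p = 3 ⇒ p = 1/4, and the value is (3)·(1/4) − 2 = -5/4.
For the keeper: with q = P(Near), equating Low's and High's payoffs gives 9q − 8 = −3q + 1 ⇒ q = 3/4.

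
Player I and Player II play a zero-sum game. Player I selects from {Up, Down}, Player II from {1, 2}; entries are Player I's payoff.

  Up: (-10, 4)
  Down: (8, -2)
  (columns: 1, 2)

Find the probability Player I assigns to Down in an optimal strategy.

7/12

Row minima: Up → -10, Down → -2; maximin = -2.
Column maxima: 1 → 8, 2 → 4; minimax = 4.
-2 ≠ 4, so there is no saddle point; optimal play is mixed.
Let Player I play Up with probability p. Expected payoff against 1: (-10)p + 8(1−p) = −18p + 8; against 2: 4p + (-2)(1−p) = 6p − 2.
Setting these equal: −18p + 8 = 6p − 2 ⇒ −24p = -10 ⇒ p = 5/12, and the value is (-18)·(5/12) + 8 = 1/2.
For Player II: with q = P(1), equating Up's and Down's payoffs gives −14q + 4 = 10q − 2 ⇒ q = 1/4.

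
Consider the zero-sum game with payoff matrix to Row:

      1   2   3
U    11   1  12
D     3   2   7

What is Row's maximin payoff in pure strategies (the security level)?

2

Row minima: U → 1, D → 2.
The best of these is 2.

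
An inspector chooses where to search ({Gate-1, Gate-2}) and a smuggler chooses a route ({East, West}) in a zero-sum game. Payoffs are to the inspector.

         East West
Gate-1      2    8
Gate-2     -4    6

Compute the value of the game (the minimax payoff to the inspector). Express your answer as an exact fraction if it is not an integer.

Row minima: Gate-1 → 2, Gate-2 → -4; maximin = 2.
Column maxima: East → 2, West → 8; minimax = 2.
Since maximin = minimax = 2, there is a saddle point and the value is 2.

2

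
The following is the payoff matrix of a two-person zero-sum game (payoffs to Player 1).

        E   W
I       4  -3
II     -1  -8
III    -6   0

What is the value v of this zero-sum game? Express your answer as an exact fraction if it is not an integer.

Row minima: I → -3, II → -8, III → -6; maximin = -3.
Column maxima: E → 4, W → 0; minimax = 0.
-3 ≠ 0, so there is no saddle point; optimal play is mixed.
II is strictly dominated by I, so Player 1 never plays it.
On the remaining 2×2 (I, III vs E, W):
Let Player 1 play I with probability p. Expected payoff against E: 4p + (-6)(1−p) = 10p − 6; against W: (-3)p + 0(1−p) = −3p.
Setting these equal: 10p − 6 = −3p ⇒ 13p = 6 ⇒ p = 6/13, and the value is (10)·(6/13) − 6 = -18/13.
For Player 2: with q = P(E), equating I's and III's payoffs gives 7q − 3 = −6q ⇒ q = 3/13.

-18/13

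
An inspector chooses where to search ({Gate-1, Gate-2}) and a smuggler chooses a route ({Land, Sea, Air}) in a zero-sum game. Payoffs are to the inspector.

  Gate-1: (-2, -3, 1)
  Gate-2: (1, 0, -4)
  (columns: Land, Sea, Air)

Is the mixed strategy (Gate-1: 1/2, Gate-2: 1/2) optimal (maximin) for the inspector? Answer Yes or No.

Against Land this mix gives (1/2)·(-2) + (1/2)·1 = -1/2.
Against Sea this mix gives (1/2)·(-3) + (1/2)·0 = -3/2.
Against Air this mix gives (1/2)·1 + (1/2)·(-4) = -3/2.
All of the smuggler's active replies (Sea, Air) yield -3/2, and no column does worse for the inspector. The mix makes the smuggler indifferent and guarantees -3/2, so it is optimal.

Yes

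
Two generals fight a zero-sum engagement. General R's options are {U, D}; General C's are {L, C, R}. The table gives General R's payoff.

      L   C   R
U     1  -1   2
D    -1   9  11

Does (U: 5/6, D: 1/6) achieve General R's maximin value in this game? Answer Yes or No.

Against L this mix gives (5/6)·1 + (1/6)·(-1) = 2/3.
Against C this mix gives (5/6)·(-1) + (1/6)·9 = 2/3.
Against R this mix gives (5/6)·2 + (1/6)·11 = 7/2.
All of General C's active replies (L, C) yield 2/3, and no column does worse for General R. The mix makes General C indifferent and guarantees 2/3, so it is optimal.

Yes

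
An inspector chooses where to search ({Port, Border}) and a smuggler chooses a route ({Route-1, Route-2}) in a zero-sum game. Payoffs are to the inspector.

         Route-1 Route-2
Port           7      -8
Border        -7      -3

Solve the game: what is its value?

-77/19

Row minima: Port → -8, Border → -7; maximin = -7.
Column maxima: Route-1 → 7, Route-2 → -3; minimax = -3.
-7 ≠ -3, so there is no saddle point; optimal play is mixed.
Let the inspector play Port with probability p. Expected payoff against Route-1: 7p + (-7)(1−p) = 14p − 7; against Route-2: (-8)p + (-3)(1−p) = −5p − 3.
Setting these equal: 14p − 7 = −5p − 3 ⇒ 19p = 4 ⇒ p = 4/19, and the value is (14)·(4/19) − 7 = -77/19.
For the smuggler: with q = P(Route-1), equating Port's and Border's payoffs gives 15q − 8 = −4q − 3 ⇒ q = 5/19.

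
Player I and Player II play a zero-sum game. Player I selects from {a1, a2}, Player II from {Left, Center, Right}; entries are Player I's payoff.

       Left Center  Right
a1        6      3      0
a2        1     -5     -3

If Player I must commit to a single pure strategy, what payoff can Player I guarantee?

0

Row minima: a1 → 0, a2 → -5.
The best of these is 0.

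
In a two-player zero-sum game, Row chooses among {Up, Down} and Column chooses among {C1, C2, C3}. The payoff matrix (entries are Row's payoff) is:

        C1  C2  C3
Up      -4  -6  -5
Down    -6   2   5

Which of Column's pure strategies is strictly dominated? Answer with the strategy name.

C3

C2 holds Row's payoff strictly below C3 in every row: -6 < -5, 2 < 5.
So C3 is strictly dominated for Column.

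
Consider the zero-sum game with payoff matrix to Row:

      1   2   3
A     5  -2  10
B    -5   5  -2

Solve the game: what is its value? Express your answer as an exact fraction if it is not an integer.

15/17

Row minima: A → -2, B → -5; maximin = -2.
Column maxima: 1 → 5, 2 → 5, 3 → 10; minimax = 5.
-2 ≠ 5, so there is no saddle point; optimal play is mixed.
3 is strictly dominated by 1 (it gives Row strictly more in every row), so Column never plays it.
On the remaining 2×2 (A, B vs 1, 2):
Let Row play A with probability p. Expected payoff against 1: 5p + (-5)(1−p) = 10p − 5; against 2: (-2)p + 5(1−p) = −7p + 5.
Setting these equal: 10p − 5 = −7p + 5 ⇒ 17p = 10 ⇒ p = 10/17, and the value is (10)·(10/17) − 5 = 15/17.
For Column: with q = P(1), equating A's and B's payoffs gives 7q − 2 = −10q + 5 ⇒ q = 7/17.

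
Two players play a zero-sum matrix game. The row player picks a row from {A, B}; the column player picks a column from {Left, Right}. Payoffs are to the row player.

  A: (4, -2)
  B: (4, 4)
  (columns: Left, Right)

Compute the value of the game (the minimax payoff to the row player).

Row minima: A → -2, B → 4; maximin = 4.
Column maxima: Left → 4, Right → 4; minimax = 4.
Since maximin = minimax = 4, there is a saddle point and the value is 4.

4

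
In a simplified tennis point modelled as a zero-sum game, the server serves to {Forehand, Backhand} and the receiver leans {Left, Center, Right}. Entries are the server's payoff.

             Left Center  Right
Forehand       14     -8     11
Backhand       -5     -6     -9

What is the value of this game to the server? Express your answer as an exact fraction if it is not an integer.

-69/11

Row minima: Forehand → -8, Backhand → -9; maximin = -8.
Column maxima: Left → 14, Center → -6, Right → 11; minimax = -6.
-8 ≠ -6, so there is no saddle point; optimal play is mixed.
Left is strictly dominated by Center (it gives the server strictly more in every row), so the receiver never plays it.
On the remaining 2×2 (Forehand, Backhand vs Center, Right):
Let the server play Forehand with probability p. Expected payoff against Center: (-8)p + (-6)(1−p) = −2p − 6; against Right: 11p + (-9)(1−p) = 20p − 9.
Setting these equal: −2p − 6 = 20p − 9 ⇒ −22p = -3 ⇒ p = 3/22, and the value is (-2)·(3/22) − 6 = -69/11.
For the receiver: with q = P(Center), equating Forehand's and Backhand's payoffs gives −19q + 11 = 3q − 9 ⇒ q = 10/11.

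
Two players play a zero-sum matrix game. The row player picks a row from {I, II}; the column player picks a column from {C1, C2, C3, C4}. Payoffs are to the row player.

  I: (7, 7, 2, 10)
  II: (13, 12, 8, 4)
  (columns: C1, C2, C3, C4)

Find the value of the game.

Row minima: I → 2, II → 4; maximin = 4.
Column maxima: C1 → 13, C2 → 12, C3 → 8, C4 → 10; minimax = 8.
4 ≠ 8, so there is no saddle point; optimal play is mixed.
C1 is strictly dominated by C3 (it gives the row player strictly more in every row), so the column player never plays it.
C2 is strictly dominated by C3 (it gives the row player strictly more in every row), so the column player never plays it.
On the remaining 2×2 (I, II vs C3, C4):
Let the row player play I with probability p. Expected payoff against C3: 2p + 8(1−p) = −6p + 8; against C4: 10p + 4(1−p) = 6p + 4.
Setting these equal: −6p + 8 = 6p + 4 ⇒ −12p = -4 ⇒ p = 1/3, and the value is (-6)·(1/3) + 8 = 6.
For the column player: with q = P(C3), equating I's and II's payoffs gives −8q + 10 = 4q + 4 ⇒ q = 1/2.

6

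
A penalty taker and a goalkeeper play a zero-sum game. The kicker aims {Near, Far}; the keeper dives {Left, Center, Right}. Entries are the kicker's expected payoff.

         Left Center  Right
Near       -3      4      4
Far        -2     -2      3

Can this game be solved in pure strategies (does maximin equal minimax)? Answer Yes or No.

Yes

Row minima: Near → -3, Far → -2; maximin = -2.
Column maxima: Left → -2, Center → 4, Right → 4; minimax = -2.
maximin = minimax = -2, so a saddle point exists.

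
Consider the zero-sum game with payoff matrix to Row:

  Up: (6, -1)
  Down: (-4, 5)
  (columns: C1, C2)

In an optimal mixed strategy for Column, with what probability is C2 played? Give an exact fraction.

Row minima: Up → -1, Down → -4; maximin = -1.
Column maxima: C1 → 6, C2 → 5; minimax = 5.
-1 ≠ 5, so there is no saddle point; optimal play is mixed.
Let Row play Up with probability p. Expected payoff against C1: 6p + (-4)(1−p) = 10p − 4; against C2: (-1)p + 5(1−p) = −6p + 5.
Setting these equal: 10p − 4 = −6p + 5 ⇒ 16p = 9 ⇒ p = 9/16, and the value is (10)·(9/16) − 4 = 13/8.
For Column: with q = P(C1), equating Up's and Down's payoffs gives 7q − 1 = −9q + 5 ⇒ q = 3/8.

5/8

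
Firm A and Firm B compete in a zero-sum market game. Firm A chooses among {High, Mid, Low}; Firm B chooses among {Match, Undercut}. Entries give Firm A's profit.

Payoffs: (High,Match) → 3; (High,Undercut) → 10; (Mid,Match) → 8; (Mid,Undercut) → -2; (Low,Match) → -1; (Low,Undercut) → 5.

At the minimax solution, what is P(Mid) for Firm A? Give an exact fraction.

7/17

Row minima: High → 3, Mid → -2, Low → -1; maximin = 3.
Column maxima: Match → 8, Undercut → 10; minimax = 8.
3 ≠ 8, so there is no saddle point; optimal play is mixed.
Low is strictly dominated by High, so Firm A never plays it.
On the remaining 2×2 (High, Mid vs Match, Undercut):
Let Firm A play High with probability p. Expected payoff against Match: 3p + 8(1−p) = −5p + 8; against Undercut: 10p + (-2)(1−p) = 12p − 2.
Setting these equal: −5p + 8 = 12p − 2 ⇒ −17p = -10 ⇒ p = 10/17, and the value is (-5)·(10/17) + 8 = 86/17.
For Firm B: with q = P(Match), equating High's and Mid's payoffs gives −7q + 10 = 10q − 2 ⇒ q = 12/17.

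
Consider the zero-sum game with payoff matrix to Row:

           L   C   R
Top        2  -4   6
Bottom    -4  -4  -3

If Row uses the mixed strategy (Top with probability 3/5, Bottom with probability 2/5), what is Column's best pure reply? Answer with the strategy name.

If Column plays L, Row's expected payoff is (3/5)·2 + (2/5)·(-4) = -2/5.
If Column plays C, Row's expected payoff is (3/5)·(-4) + (2/5)·(-4) = -4.
If Column plays R, Row's expected payoff is (3/5)·6 + (2/5)·(-3) = 12/5.
Column minimizes Row's payoff; the smallest is -4, so the best response is C.

C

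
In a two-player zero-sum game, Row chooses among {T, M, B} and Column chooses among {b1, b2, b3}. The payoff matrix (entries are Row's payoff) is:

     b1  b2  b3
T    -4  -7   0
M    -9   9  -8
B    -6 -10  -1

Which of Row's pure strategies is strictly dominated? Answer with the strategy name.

B

T gives a strictly higher payoff than B against every column: -4 > -6, -7 > -10, 0 > -1.
So B is strictly dominated and Row never plays it.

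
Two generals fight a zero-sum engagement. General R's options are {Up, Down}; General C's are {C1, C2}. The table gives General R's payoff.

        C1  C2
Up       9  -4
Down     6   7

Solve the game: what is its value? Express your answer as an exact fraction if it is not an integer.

Row minima: Up → -4, Down → 6; maximin = 6.
Column maxima: C1 → 9, C2 → 7; minimax = 7.
6 ≠ 7, so there is no saddle point; optimal play is mixed.
Let General R play Up with probability p. Expected payoff against C1: 9p + 6(1−p) = 3p + 6; against C2: (-4)p + 7(1−p) = −11p + 7.
Setting these equal: 3p + 6 = −11p + 7 ⇒ 14p = 1 ⇒ p = 1/14, and the value is (3)·(1/14) + 6 = 87/14.
For General C: with q = P(C1), equating Up's and Down's payoffs gives 13q − 4 = −q + 7 ⇒ q = 11/14.

87/14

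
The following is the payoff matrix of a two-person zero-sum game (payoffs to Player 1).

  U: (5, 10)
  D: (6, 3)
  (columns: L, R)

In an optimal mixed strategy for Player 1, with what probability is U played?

3/8

Row minima: U → 5, D → 3; maximin = 5.
Column maxima: L → 6, R → 10; minimax = 6.
5 ≠ 6, so there is no saddle point; optimal play is mixed.
Let Player 1 play U with probability p. Expected payoff against L: 5p + 6(1−p) = −p + 6; against R: 10p + 3(1−p) = 7p + 3.
Setting these equal: −p + 6 = 7p + 3 ⇒ −8p = -3 ⇒ p = 3/8, and the value is (-1)·(3/8) + 6 = 45/8.
For Player 2: with q = P(L), equating U's and D's payoffs gives −5q + 10 = 3q + 3 ⇒ q = 7/8.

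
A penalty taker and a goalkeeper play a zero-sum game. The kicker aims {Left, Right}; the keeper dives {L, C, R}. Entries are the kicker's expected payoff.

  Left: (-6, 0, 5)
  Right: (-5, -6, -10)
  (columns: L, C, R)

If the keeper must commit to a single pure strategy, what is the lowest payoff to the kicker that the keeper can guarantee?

-5

Column maxima: L → -5, C → 0, R → 5.
The smallest of these is -5.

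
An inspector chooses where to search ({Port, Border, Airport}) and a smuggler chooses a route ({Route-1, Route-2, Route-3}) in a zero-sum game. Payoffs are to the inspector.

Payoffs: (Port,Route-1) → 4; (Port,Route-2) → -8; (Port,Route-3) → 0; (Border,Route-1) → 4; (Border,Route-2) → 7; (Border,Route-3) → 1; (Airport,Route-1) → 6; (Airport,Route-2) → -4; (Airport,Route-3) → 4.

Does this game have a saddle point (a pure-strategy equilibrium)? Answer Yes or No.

Row minima: Port → -8, Border → 1, Airport → -4; maximin = 1.
Column maxima: Route-1 → 6, Route-2 → 7, Route-3 → 4; minimax = 4.
1 ≠ 4, so no pure-strategy equilibrium exists.

No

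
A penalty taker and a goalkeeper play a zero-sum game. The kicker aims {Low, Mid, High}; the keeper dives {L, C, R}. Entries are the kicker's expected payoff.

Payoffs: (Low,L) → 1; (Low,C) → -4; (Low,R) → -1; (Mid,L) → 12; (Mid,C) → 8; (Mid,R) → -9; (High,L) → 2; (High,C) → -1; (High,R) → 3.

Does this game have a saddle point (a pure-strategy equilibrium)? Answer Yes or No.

No

Row minima: Low → -4, Mid → -9, High → -1; maximin = -1.
Column maxima: L → 12, C → 8, R → 3; minimax = 3.
-1 ≠ 3, so no pure-strategy equilibrium exists.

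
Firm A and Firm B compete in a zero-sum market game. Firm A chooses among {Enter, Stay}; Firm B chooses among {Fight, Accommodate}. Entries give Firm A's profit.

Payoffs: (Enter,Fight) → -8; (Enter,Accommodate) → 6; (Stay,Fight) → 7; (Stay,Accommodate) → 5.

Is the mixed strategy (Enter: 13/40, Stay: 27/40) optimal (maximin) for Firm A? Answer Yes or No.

No

Against Fight this mix gives (13/40)·(-8) + (27/40)·7 = 17/8.
Against Accommodate this mix gives (13/40)·6 + (27/40)·5 = 213/40.
Firm B will play Fight, holding Firm A to 17/8. Shifting weight toward the row that does better against Fight would raise this floor (the equalizing mix achieves 41/8 against both Fight and Accommodate), so the proposed strategy is not optimal.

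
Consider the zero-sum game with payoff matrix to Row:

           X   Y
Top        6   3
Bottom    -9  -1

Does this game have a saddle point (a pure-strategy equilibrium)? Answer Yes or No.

Yes

Row minima: Top → 3, Bottom → -9; maximin = 3.
Column maxima: X → 6, Y → 3; minimax = 3.
maximin = minimax = 3, so a saddle point exists.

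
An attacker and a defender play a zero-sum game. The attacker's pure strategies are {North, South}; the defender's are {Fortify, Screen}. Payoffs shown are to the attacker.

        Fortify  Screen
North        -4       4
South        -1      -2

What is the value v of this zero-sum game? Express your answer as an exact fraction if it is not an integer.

Row minima: North → -4, South → -2; maximin = -2.
Column maxima: Fortify → -1, Screen → 4; minimax = -1.
-2 ≠ -1, so there is no saddle point; optimal play is mixed.
Let the attacker play North with probability p. Expected payoff against Fortify: (-4)p + (-1)(1−p) = −3p − 1; against Screen: 4p + (-2)(1−p) = 6p − 2.
Setting these equal: −3p − 1 = 6p − 2 ⇒ −9p = -1 ⇒ p = 1/9, and the value is (-3)·(1/9) − 1 = -4/3.
For the defender: with q = P(Fortify), equating North's and South's payoffs gives −8q + 4 = q − 2 ⇒ q = 2/3.

-4/3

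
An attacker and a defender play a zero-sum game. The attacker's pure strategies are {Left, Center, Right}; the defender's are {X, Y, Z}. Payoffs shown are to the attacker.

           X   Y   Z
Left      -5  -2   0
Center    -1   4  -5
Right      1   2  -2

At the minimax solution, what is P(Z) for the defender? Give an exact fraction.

3/4

Row minima: Left → -5, Center → -5, Right → -2; maximin = -2.
Column maxima: X → 1, Y → 4, Z → 0; minimax = 0.
-2 ≠ 0, so there is no saddle point; optimal play is mixed.
Y is strictly dominated by X (it gives the attacker strictly more in every row), so the defender never plays it.
With Y eliminated, Center is strictly dominated by Right (Right gives the attacker strictly more in every remaining column), so the attacker never plays it.
On the remaining 2×2 (Left, Right vs X, Z):
Let the attacker play Left with probability p. Expected payoff against X: (-5)p + 1(1−p) = −6p + 1; against Z: 0p + (-2)(1−p) = 2p − 2.
Setting these equal: −6p + 1 = 2p − 2 ⇒ −8p = -3 ⇒ p = 3/8, and the value is (-6)·(3/8) + 1 = -5/4.
For the defender: with q = P(X), equating Left's and Right's payoffs gives −5q = 3q − 2 ⇒ q = 1/4.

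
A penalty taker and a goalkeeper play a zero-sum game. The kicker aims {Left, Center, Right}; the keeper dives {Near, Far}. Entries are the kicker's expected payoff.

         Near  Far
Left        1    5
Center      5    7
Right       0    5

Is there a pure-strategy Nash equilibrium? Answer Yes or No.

Yes

Row minima: Left → 1, Center → 5, Right → 0; maximin = 5.
Column maxima: Near → 5, Far → 7; minimax = 5.
maximin = minimax = 5, so a saddle point exists.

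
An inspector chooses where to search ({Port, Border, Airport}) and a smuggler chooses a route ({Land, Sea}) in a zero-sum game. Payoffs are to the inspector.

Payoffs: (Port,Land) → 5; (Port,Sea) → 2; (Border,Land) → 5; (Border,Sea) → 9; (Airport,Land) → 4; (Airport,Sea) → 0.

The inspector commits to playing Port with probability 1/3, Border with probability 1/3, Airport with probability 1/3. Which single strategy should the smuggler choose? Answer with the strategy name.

If the smuggler plays Land, the inspector's expected payoff is (1/3)·5 + (1/3)·5 + (1/3)·4 = 14/3.
If the smuggler plays Sea, the inspector's expected payoff is (1/3)·2 + (1/3)·9 + (1/3)·0 = 11/3.
The smuggler minimizes the inspector's payoff; the smallest is 11/3, so the best response is Sea.

Sea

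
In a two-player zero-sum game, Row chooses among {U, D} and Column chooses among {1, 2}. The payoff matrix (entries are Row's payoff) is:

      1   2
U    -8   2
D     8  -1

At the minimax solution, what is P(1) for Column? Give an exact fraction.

Row minima: U → -8, D → -1; maximin = -1.
Column maxima: 1 → 8, 2 → 2; minimax = 2.
-1 ≠ 2, so there is no saddle point; optimal play is mixed.
Let Row play U with probability p. Expected payoff against 1: (-8)p + 8(1−p) = −16p + 8; against 2: 2p + (-1)(1−p) = 3p − 1.
Setting these equal: −16p + 8 = 3p − 1 ⇒ −19p = -9 ⇒ p = 9/19, and the value is (-16)·(9/19) + 8 = 8/19.
For Column: with q = P(1), equating U's and D's payoffs gives −10q + 2 = 9q − 1 ⇒ q = 3/19.

3/19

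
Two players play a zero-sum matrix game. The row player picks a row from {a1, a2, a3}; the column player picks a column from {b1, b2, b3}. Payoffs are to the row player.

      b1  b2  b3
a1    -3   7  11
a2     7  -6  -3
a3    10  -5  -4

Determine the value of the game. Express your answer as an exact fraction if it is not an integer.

Row minima: a1 → -3, a2 → -6, a3 → -5; maximin = -3.
Column maxima: b1 → 10, b2 → 7, b3 → 11; minimax = 7.
-3 ≠ 7, so there is no saddle point; optimal play is mixed.
b3 is strictly dominated by b2 (it gives the row player strictly more in every row), so the column player never plays it.
With b3 eliminated, a2 is strictly dominated by a3 (a3 gives the row player strictly more in every remaining column), so the row player never plays it.
On the remaining 2×2 (a1, a3 vs b1, b2):
Let the row player play a1 with probability p. Expected payoff against b1: (-3)p + 10(1−p) = −13p + 10; against b2: 7p + (-5)(1−p) = 12p − 5.
Setting these equal: −13p + 10 = 12p − 5 ⇒ −25p = -15 ⇒ p = 3/5, and the value is (-13)·(3/5) + 10 = 11/5.
For the column player: with q = P(b1), equating a1's and a3's payoffs gives −10q + 7 = 15q − 5 ⇒ q = 12/25.

11/5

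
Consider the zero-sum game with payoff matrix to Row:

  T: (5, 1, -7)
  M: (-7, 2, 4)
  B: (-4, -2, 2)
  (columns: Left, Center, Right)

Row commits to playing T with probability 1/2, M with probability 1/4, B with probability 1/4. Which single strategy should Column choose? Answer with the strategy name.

Right

If Column plays Left, Row's expected payoff is (1/2)·5 + (1/4)·(-7) + (1/4)·(-4) = -1/4.
If Column plays Center, Row's expected payoff is (1/2)·1 + (1/4)·2 + (1/4)·(-2) = 1/2.
If Column plays Right, Row's expected payoff is (1/2)·(-7) + (1/4)·4 + (1/4)·2 = -2.
Column minimizes Row's payoff; the smallest is -2, so the best response is Right.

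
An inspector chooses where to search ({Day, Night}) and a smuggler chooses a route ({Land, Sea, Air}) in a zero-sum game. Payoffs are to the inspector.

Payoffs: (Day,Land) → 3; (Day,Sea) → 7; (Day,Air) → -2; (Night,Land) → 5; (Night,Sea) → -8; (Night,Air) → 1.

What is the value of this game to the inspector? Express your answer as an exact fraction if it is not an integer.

Row minima: Day → -2, Night → -8; maximin = -2.
Column maxima: Land → 5, Sea → 7, Air → 1; minimax = 1.
-2 ≠ 1, so there is no saddle point; optimal play is mixed.
Land is strictly dominated by Air (it gives the inspector strictly more in every row), so the smuggler never plays it.
On the remaining 2×2 (Day, Night vs Sea, Air):
Let the inspector play Day with probability p. Expected payoff against Sea: 7p + (-8)(1−p) = 15p − 8; against Air: (-2)p + 1(1−p) = −3p + 1.
Setting these equal: 15p − 8 = −3p + 1 ⇒ 18p = 9 ⇒ p = 1/2, and the value is (15)·(1/2) − 8 = -1/2.
For the smuggler: with q = P(Sea), equating Day's and Night's payoffs gives 9q − 2 = −9q + 1 ⇒ q = 1/6.

-1/2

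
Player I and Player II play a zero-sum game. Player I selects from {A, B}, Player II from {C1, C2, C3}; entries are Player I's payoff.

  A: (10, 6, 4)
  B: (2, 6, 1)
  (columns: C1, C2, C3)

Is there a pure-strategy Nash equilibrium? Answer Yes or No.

Row minima: A → 4, B → 1; maximin = 4.
Column maxima: C1 → 10, C2 → 6, C3 → 4; minimax = 4.
maximin = minimax = 4, so a saddle point exists.

Yes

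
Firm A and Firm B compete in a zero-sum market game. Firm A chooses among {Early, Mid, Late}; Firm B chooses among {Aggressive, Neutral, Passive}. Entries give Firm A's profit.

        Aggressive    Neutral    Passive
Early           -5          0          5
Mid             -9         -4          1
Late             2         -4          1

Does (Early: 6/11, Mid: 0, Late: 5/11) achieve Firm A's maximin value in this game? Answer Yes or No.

Against Aggressive this mix gives (6/11)·(-5) + (5/11)·2 = -20/11.
Against Neutral this mix gives (6/11)·0 + (5/11)·(-4) = -20/11.
Against Passive this mix gives (6/11)·5 + (5/11)·1 = 35/11.
All of Firm B's active replies (Aggressive, Neutral) yield -20/11, and no column does worse for Firm A. The mix makes Firm B indifferent and guarantees -20/11, so it is optimal.

Yes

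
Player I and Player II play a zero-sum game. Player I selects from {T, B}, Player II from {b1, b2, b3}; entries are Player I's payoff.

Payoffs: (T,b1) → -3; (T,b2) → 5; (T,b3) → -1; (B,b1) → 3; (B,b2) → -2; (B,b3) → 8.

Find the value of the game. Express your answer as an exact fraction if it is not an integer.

9/13

Row minima: T → -3, B → -2; maximin = -2.
Column maxima: b1 → 3, b2 → 5, b3 → 8; minimax = 3.
-2 ≠ 3, so there is no saddle point; optimal play is mixed.
b3 is strictly dominated by b1 (it gives Player I strictly more in every row), so Player II never plays it.
On the remaining 2×2 (T, B vs b1, b2):
Let Player I play T with probability p. Expected payoff against b1: (-3)p + 3(1−p) = −6p + 3; against b2: 5p + (-2)(1−p) = 7p − 2.
Setting these equal: −6p + 3 = 7p − 2 ⇒ −13p = -5 ⇒ p = 5/13, and the value is (-6)·(5/13) + 3 = 9/13.
For Player II: with q = P(b1), equating T's and B's payoffs gives −8q + 5 = 5q − 2 ⇒ q = 7/13.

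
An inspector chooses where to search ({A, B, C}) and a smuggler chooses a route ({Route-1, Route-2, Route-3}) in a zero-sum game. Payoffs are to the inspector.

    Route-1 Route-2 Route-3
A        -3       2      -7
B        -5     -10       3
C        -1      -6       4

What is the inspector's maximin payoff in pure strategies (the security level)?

-6

Row minima: A → -7, B → -10, C → -6.
The best of these is -6.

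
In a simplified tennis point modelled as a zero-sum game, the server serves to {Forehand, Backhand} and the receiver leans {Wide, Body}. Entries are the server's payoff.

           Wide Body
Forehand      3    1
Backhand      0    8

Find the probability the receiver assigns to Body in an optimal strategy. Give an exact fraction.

3/10

Row minima: Forehand → 1, Backhand → 0; maximin = 1.
Column maxima: Wide → 3, Body → 8; minimax = 3.
1 ≠ 3, so there is no saddle point; optimal play is mixed.
Let the server play Forehand with probability p. Expected payoff against Wide: 3p + 0(1−p) = 3p; against Body: 1p + 8(1−p) = −7p + 8.
Setting these equal: 3p = −7p + 8 ⇒ 10p = 8 ⇒ p = 4/5, and the value is (3)·(4/5) = 12/5.
For the receiver: with q = P(Wide), equating Forehand's and Backhand's payoffs gives 2q + 1 = −8q + 8 ⇒ q = 7/10.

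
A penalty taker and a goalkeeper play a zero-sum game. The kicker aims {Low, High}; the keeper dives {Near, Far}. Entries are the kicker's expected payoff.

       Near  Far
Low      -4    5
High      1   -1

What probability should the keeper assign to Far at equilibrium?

5/11

Row minima: Low → -4, High → -1; maximin = -1.
Column maxima: Near → 1, Far → 5; minimax = 1.
-1 ≠ 1, so there is no saddle point; optimal play is mixed.
Let the kicker play Low with probability p. Expected payoff against Near: (-4)p + 1(1−p) = −5p + 1; against Far: 5p + (-1)(1−p) = 6p − 1.
Setting these equal: −5p + 1 = 6p − 1 ⇒ −11p = -2 ⇒ p = 2/11, and the value is (-5)·(2/11) + 1 = 1/11.
For the keeper: with q = P(Near), equating Low's and High's payoffs gives −9q + 5 = 2q − 1 ⇒ q = 6/11.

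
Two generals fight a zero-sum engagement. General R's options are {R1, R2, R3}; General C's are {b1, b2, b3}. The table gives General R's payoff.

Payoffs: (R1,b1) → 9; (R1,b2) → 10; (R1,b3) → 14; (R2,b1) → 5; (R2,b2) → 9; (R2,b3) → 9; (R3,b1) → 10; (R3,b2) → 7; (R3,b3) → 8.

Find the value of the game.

37/4

Row minima: R1 → 9, R2 → 5, R3 → 7; maximin = 9.
Column maxima: b1 → 10, b2 → 10, b3 → 14; minimax = 10.
9 ≠ 10, so there is no saddle point; optimal play is mixed.
R2 is strictly dominated by R1, so General R never plays it.
With R2 eliminated, b3 is strictly dominated by b2 (it gives General R strictly more in every remaining row), so General C never plays it.
On the remaining 2×2 (R1, R3 vs b1, b2):
Let General R play R1 with probability p. Expected payoff against b1: 9p + 10(1−p) = −p + 10; against b2: 10p + 7(1−p) = 3p + 7.
Setting these equal: −p + 10 = 3p + 7 ⇒ −4p = -3 ⇒ p = 3/4, and the value is (-1)·(3/4) + 10 = 37/4.
For General C: with q = P(b1), equating R1's and R3's payoffs gives −q + 10 = 3q + 7 ⇒ q = 3/4.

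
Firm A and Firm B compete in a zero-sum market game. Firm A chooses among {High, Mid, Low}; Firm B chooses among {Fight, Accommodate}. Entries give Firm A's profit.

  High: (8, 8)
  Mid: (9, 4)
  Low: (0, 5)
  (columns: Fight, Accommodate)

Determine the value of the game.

Row minima: High → 8, Mid → 4, Low → 0; maximin = 8.
Column maxima: Fight → 9, Accommodate → 8; minimax = 8.
Since maximin = minimax = 8, there is a saddle point and the value is 8.

8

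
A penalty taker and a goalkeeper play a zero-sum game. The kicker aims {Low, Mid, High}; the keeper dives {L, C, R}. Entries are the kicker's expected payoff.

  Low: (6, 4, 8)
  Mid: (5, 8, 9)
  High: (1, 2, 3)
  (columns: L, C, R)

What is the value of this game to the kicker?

Row minima: Low → 4, Mid → 5, High → 1; maximin = 5.
Column maxima: L → 6, C → 8, R → 9; minimax = 6.
5 ≠ 6, so there is no saddle point; optimal play is mixed.
High is strictly dominated by Low, so the kicker never plays it.
R is strictly dominated by L (it gives the kicker strictly more in every row), so the keeper never plays it.
On the remaining 2×2 (Low, Mid vs L, C):
Let the kicker play Low with probability p. Expected payoff against L: 6p + 5(1−p) = p + 5; against C: 4p + 8(1−p) = −4p + 8.
Setting these equal: p + 5 = −4p + 8 ⇒ 5p = 3 ⇒ p = 3/5, and the value is (1)·(3/5) + 5 = 28/5.
For the keeper: with q = P(L), equating Low's and Mid's payoffs gives 2q + 4 = −3q + 8 ⇒ q = 4/5.

28/5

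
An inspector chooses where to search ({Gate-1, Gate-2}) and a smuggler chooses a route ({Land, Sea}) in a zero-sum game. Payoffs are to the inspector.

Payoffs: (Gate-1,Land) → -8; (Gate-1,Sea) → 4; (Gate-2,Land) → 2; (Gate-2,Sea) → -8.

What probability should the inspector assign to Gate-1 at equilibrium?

5/11

Row minima: Gate-1 → -8, Gate-2 → -8; maximin = -8.
Column maxima: Land → 2, Sea → 4; minimax = 2.
-8 ≠ 2, so there is no saddle point; optimal play is mixed.
Let the inspector play Gate-1 with probability p. Expected payoff against Land: (-8)p + 2(1−p) = −10p + 2; against Sea: 4p + (-8)(1−p) = 12p − 8.
Setting these equal: −10p + 2 = 12p − 8 ⇒ −22p = -10 ⇒ p = 5/11, and the value is (-10)·(5/11) + 2 = -28/11.
For the smuggler: with q = P(Land), equating Gate-1's and Gate-2's payoffs gives −12q + 4 = 10q − 8 ⇒ q = 6/11.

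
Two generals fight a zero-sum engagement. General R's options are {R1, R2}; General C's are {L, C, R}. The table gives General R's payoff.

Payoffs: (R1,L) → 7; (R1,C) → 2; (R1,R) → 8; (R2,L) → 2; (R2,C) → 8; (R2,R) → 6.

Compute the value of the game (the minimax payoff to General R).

Row minima: R1 → 2, R2 → 2; maximin = 2.
Column maxima: L → 7, C → 8, R → 8; minimax = 7.
2 ≠ 7, so there is no saddle point; optimal play is mixed.
R is strictly dominated by L (it gives General R strictly more in every row), so General C never plays it.
On the remaining 2×2 (R1, R2 vs L, C):
Let General R play R1 with probability p. Expected payoff against L: 7p + 2(1−p) = 5p + 2; against C: 2p + 8(1−p) = −6p + 8.
Setting these equal: 5p + 2 = −6p + 8 ⇒ 11p = 6 ⇒ p = 6/11, and the value is (5)·(6/11) + 2 = 52/11.
For General C: with q = P(L), equating R1's and R2's payoffs gives 5q + 2 = −6q + 8 ⇒ q = 6/11.

52/11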